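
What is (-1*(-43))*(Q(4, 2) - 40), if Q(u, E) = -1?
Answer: -1763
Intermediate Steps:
(-1*(-43))*(Q(4, 2) - 40) = (-1*(-43))*(-1 - 40) = 43*(-41) = -1763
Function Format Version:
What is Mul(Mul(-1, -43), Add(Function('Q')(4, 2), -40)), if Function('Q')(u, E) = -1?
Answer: -1763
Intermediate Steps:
Mul(Mul(-1, -43), Add(Function('Q')(4, 2), -40)) = Mul(Mul(-1, -43), Add(-1, -40)) = Mul(43, -41) = -1763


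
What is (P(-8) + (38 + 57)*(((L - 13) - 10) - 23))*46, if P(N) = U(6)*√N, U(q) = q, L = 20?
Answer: -113620 + 552*I*√2 ≈ -1.1362e+5 + 780.65*I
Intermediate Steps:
P(N) = 6*√N
(P(-8) + (38 + 57)*(((L - 13) - 10) - 23))*46 = (6*√(-8) + (38 + 57)*(((20 - 13) - 10) - 23))*46 = (6*(2*I*√2) + 95*((7 - 10) - 23))*46 = (12*I*√2 + 95*(-3 - 23))*46 = (12*I*√2 + 95*(-26))*46 = (12*I*√2 - 2470)*46 = (-2470 + 12*I*√2)*46 = -113620 + 552*I*√2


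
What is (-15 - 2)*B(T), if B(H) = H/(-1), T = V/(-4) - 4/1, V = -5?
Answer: -187/4 ≈ -46.750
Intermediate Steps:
T = -11/4 (T = -5/(-4) - 4/1 = -5*(-1/4) - 4*1 = 5/4 - 4 = -11/4 ≈ -2.7500)
B(H) = -H (B(H) = H*(-1) = -H)
(-15 - 2)*B(T) = (-15 - 2)*(-1*(-11/4)) = -17*11/4 = -187/4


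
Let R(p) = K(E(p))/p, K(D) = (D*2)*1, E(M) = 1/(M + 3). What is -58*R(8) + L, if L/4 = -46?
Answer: -4077/22 ≈ -185.32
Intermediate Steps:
E(M) = 1/(3 + M)
K(D) = 2*D (K(D) = (2*D)*1 = 2*D)
R(p) = 2/(p*(3 + p)) (R(p) = (2/(3 + p))/p = 2/(p*(3 + p)))
L = -184 (L = 4*(-46) = -184)
-58*R(8) + L = -116/(8*(3 + 8)) - 184 = -116/(8*11) - 184 = -58*1/44 - 184 = -29/22 - 184 = -4077/22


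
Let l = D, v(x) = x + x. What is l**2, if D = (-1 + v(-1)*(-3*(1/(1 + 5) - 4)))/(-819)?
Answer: 64/74529 ≈ 0.00085873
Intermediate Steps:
v(x) = 2*x
D = 8/273 (D = (-1 + (2*(-1))*(-3*(1/(1 + 5) - 4)))/(-819) = (-1 - (-6)*(1/6 - 4))*(-1/819) = (-1 - (-6)*(-23)/6)*(-1/819) = (-1 - 2*23/2)*(-1/819) = (-1 - 23)*(-1/819) = -24*(-1/819) = 8/273 ≈ 0.029304)
l = 8/273 ≈ 0.029304
l**2 = (8/273)**2 = 64/74529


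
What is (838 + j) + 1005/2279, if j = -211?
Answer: 1429938/2279 ≈ 627.44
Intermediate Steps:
(838 + j) + 1005/2279 = (838 - 211) + 1005/2279 = 627 + 1005*(1/2279) = 627 + 1005/2279 = 1429938/2279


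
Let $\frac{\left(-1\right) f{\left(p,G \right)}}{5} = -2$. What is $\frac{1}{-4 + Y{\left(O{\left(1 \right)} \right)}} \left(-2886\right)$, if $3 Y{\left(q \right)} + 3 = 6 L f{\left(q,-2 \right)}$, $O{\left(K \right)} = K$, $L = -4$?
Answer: $\frac{2886}{85} \approx 33.953$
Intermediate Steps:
$f{\left(p,G \right)} = 10$ ($f{\left(p,G \right)} = \left(-5\right) \left(-2\right) = 10$)
$Y{\left(q \right)} = -81$ ($Y{\left(q \right)} = -1 + \frac{6 \left(-4\right) 10}{3} = -1 + \frac{\left(-24\right) 10}{3} = -1 + \frac{1}{3} \left(-240\right) = -1 - 80 = -81$)
$\frac{1}{-4 + Y{\left(O{\left(1 \right)} \right)}} \left(-2886\right) = \frac{1}{-4 - 81} \left(-2886\right) = \frac{1}{-85} \left(-2886\right) = \left(- \frac{1}{85}\right) \left(-2886\right) = \frac{2886}{85}$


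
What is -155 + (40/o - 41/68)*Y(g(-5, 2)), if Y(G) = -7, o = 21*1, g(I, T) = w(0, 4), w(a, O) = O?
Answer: -33479/204 ≈ -164.11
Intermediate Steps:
g(I, T) = 4
o = 21
-155 + (40/o - 41/68)*Y(g(-5, 2)) = -155 + (40/21 - 41/68)*(-7) = -155 + (1859/1428)*(-7) = -155 - 1859/204 = -33479/204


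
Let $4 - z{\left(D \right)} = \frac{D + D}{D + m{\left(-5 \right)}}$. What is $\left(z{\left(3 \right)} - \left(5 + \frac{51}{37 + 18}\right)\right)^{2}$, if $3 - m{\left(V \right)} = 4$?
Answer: $\frac{73441}{3025} \approx 24.278$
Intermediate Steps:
$m{\left(V \right)} = -1$ ($m{\left(V \right)} = 3 - 4 = -1$)
$z{\left(D \right)} = 4 - \frac{2 D}{-1 + D}$ ($z{\left(D \right)} = 4 - \frac{D + D}{D - 1} = 4 - \frac{2 D}{-1 + D}$)
$\left(z{\left(3 \right)} - \left(5 + \frac{51}{37 + 18}\right)\right)^{2} = \left(\frac{2 \left(-2 + 3\right)}{-1 + 3} - \left(5 + \frac{51}{37 + 18}\right)\right)^{2} = \left(2 \cdot \frac{1}{2} \cdot 1 - \left(5 + \frac{51}{55}\right)\right)^{2} = \left(2 \cdot \frac{1}{2} \cdot 1 - \frac{326}{55}\right)^{2} = \left(1 - \frac{326}{55}\right)^{2} = \left(- \frac{271}{55}\right)^{2} = \frac{73441}{3025}$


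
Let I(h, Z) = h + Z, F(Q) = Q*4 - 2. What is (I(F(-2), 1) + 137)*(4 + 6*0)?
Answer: 512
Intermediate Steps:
F(Q) = -2 + 4*Q (F(Q) = 4*Q - 2 = -2 + 4*Q)
I(h, Z) = Z + h
(I(F(-2), 1) + 137)*(4 + 6*0) = ((1 + (-2 + 4*(-2))) + 137)*(4 + 6*0) = ((1 + (-2 - 8)) + 137)*(4 + 0) = ((1 - 10) + 137)*4 = (-9 + 137)*4 = 128*4 = 512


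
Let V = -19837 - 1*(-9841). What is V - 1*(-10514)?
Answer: 518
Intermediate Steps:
V = -9996 (V = -19837 + 9841 = -9996)
V - 1*(-10514) = -9996 - 1*(-10514) = -9996 + 10514 = 518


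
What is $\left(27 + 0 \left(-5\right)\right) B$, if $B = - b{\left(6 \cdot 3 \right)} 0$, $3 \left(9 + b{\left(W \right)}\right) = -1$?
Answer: $0$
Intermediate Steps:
$b{\left(W \right)} = - \frac{28}{3}$ ($b{\left(W \right)} = -9 + \frac{1}{3} \left(-1\right) = -9 - \frac{1}{3} = - \frac{28}{3}$)
$B = 0$ ($B = \left(-1\right) \left(- \frac{28}{3}\right) 0 = \frac{28}{3} \cdot 0 = 0$)
$\left(27 + 0 \left(-5\right)\right) B = \left(27 + 0 \left(-5\right)\right) 0 = \left(27 + 0\right) 0 = 27 \cdot 0 = 0$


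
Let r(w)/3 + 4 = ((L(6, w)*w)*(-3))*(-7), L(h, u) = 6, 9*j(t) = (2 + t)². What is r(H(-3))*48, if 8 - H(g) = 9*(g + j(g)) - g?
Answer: 561888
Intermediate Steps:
j(t) = (2 + t)²/9
H(g) = 8 - (2 + g)² - 8*g (H(g) = 8 - (9*(g + (2 + g)²/9) - g) = 8 - (((2 + g)² + 9*g) - g) = 8 - ((2 + g)² + 8*g) = 8 + (-(2 + g)² - 8*g) = 8 - (2 + g)² - 8*g)
r(w) = -12 + 378*w (r(w) = -12 + 3*(((6*w)*(-3))*(-7)) = -12 + 3*(-18*w*(-7)) = -12 + 3*(126*w) = -12 + 378*w)
r(H(-3))*48 = (-12 + 378*(4 - 1*(-3)² - 12*(-3)))*48 = (-12 + 378*(4 - 1*9 + 36))*48 = (-12 + 378*(4 - 9 + 36))*48 = (-12 + 378*31)*48 = (-12 + 11718)*48 = 11706*48 = 561888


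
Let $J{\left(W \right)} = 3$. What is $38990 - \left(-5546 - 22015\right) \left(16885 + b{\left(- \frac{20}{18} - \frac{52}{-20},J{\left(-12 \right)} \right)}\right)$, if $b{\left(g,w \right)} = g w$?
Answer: $\frac{2327647904}{5} \approx 4.6553 \cdot 10^{8}$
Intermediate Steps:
$38990 - \left(-5546 - 22015\right) \left(16885 + b{\left(- \frac{20}{18} - \frac{52}{-20},J{\left(-12 \right)} \right)}\right) = 38990 - \left(-5546 - 22015\right) \left(16885 + \left(- \frac{20}{18} - \frac{52}{-20}\right) 3\right) = 38990 - - 27561 \left(16885 + \left(\left(-20\right) \frac{1}{18} - - \frac{13}{5}\right) 3\right) = 38990 - - 27561 \left(16885 + \left(- \frac{10}{9} + \frac{13}{5}\right) 3\right) = 38990 - - 27561 \left(16885 + \frac{67}{45} \cdot 3\right) = 38990 - - 27561 \left(16885 + \frac{67}{15}\right) = 38990 - \left(-27561\right) \frac{253342}{15} = 38990 - - \frac{2327452954}{5} = 38990 + \frac{2327452954}{5} = \frac{2327647904}{5}$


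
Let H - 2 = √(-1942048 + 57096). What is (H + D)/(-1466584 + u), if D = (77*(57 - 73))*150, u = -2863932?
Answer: 92399/2165258 - I*√471238/2165258 ≈ 0.042673 - 0.00031704*I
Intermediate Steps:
D = -184800 (D = (77*(-16))*150 = -1232*150 = -184800)
H = 2 + 2*I*√471238 (H = 2 + √(-1942048 + 57096) = 2 + √(-1884952) = 2 + 2*I*√471238 ≈ 2.0 + 1372.9*I)
(H + D)/(-1466584 + u) = ((2 + 2*I*√471238) - 184800)/(-1466584 - 2863932) = (-184798 + 2*I*√471238)/(-4330516) = (-184798 + 2*I*√471238)*(-1/4330516) = 92399/2165258 - I*√471238/2165258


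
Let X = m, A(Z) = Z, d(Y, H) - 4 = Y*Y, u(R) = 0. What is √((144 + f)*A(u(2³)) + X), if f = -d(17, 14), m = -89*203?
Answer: I*√18067 ≈ 134.41*I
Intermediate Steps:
d(Y, H) = 4 + Y² (d(Y, H) = 4 + Y*Y = 4 + Y²)
m = -18067
f = -293 (f = -(4 + 17²) = -(4 + 289) = -1*293 = -293)
X = -18067
√((144 + f)*A(u(2³)) + X) = √((144 - 293)*0 - 18067) = √(-149*0 - 18067) = √(0 - 18067) = √(-18067) = I*√18067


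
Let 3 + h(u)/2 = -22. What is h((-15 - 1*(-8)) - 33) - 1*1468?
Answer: -1518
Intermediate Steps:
h(u) = -50 (h(u) = -6 + 2*(-22) = -6 - 44 = -50)
h((-15 - 1*(-8)) - 33) - 1*1468 = -50 - 1*1468 = -50 - 1468 = -1518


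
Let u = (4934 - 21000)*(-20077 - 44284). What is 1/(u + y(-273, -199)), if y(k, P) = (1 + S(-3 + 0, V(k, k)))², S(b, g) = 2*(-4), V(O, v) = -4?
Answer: 1/1034023875 ≈ 9.6709e-10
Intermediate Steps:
S(b, g) = -8
y(k, P) = 49 (y(k, P) = (1 - 8)² = (-7)² = 49)
u = 1034023826 (u = -16066*(-64361) = 1034023826)
1/(u + y(-273, -199)) = 1/(1034023826 + 49) = 1/1034023875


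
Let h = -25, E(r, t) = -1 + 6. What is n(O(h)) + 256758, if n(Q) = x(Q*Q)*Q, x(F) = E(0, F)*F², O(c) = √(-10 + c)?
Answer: 256758 + 6125*I*√35 ≈ 2.5676e+5 + 36236.0*I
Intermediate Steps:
E(r, t) = 5
x(F) = 5*F²
n(Q) = 5*Q⁵ (n(Q) = (5*(Q*Q)²)*Q = (5*(Q²)²)*Q = (5*Q⁴)*Q = 5*Q⁵)
n(O(h)) + 256758 = 5*(√(-10 - 25))⁵ + 256758 = 5*(√(-35))⁵ + 256758 = 5*(I*√35)⁵ + 256758 = 5*(1225*I*√35) + 256758 = 6125*I*√35 + 256758 = 256758 + 6125*I*√35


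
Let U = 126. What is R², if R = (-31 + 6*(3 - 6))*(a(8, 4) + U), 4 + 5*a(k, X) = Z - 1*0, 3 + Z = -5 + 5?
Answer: 931897729/25 ≈ 3.7276e+7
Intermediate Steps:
Z = -3 (Z = -3 + (-5 + 5) = -3 + 0 = -3)
a(k, X) = -7/5 (a(k, X) = -⅘ + (-3 - 1*0)/5 = -⅘ + (-3 + 0)/5 = -⅘ + (⅕)*(-3) = -⅘ - ⅗ = -7/5)
R = -30527/5 (R = (-31 + 6*(3 - 6))*(-7/5 + 126) = (-31 + 6*(-3))*(623/5) = (-31 - 18)*(623/5) = -49*623/5 = -30527/5 ≈ -6105.4)
R² = (-30527/5)² = 931897729/25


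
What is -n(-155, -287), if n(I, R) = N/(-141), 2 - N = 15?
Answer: -13/141 ≈ -0.092199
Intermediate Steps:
N = -13 (N = 2 - 1*15 = 2 - 15 = -13)
n(I, R) = 13/141 (n(I, R) = -13/(-141) = -13*(-1/141) = 13/141)
-n(-155, -287) = -1*13/141 = -13/141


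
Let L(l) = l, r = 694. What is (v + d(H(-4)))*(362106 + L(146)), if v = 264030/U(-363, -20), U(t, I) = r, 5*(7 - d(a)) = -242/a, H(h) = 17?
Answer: 4170141419928/29495 ≈ 1.4138e+8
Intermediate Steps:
d(a) = 7 + 242/(5*a) (d(a) = 7 - (-242)/(5*a) = 7 + 242/(5*a))
U(t, I) = 694
v = 132015/347 (v = 264030/694 = 264030*(1/694) = 132015/347 ≈ 380.45)
(v + d(H(-4)))*(362106 + L(146)) = (132015/347 + (7 + (242/5)/17))*(362106 + 146) = (132015/347 + (7 + (242/5)*(1/17)))*362252 = (132015/347 + (7 + 242/85))*362252 = (132015/347 + 837/85)*362252 = (11511714/29495)*362252 = 4170141419928/29495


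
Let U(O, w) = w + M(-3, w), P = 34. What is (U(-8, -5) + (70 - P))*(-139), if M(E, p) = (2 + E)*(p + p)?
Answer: -5699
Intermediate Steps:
M(E, p) = 2*p*(2 + E) (M(E, p) = (2 + E)*(2*p) = 2*p*(2 + E))
U(O, w) = -w (U(O, w) = w + 2*w*(2 - 3) = w + 2*w*(-1) = w - 2*w = -w)
(U(-8, -5) + (70 - P))*(-139) = (-1*(-5) + (70 - 1*34))*(-139) = (5 + (70 - 34))*(-139) = (5 + 36)*(-139) = 41*(-139) = -5699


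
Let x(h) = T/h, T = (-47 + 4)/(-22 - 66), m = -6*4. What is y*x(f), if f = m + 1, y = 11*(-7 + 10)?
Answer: -129/184 ≈ -0.70109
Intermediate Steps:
m = -24
T = 43/88 (T = -43/(-88) = -43*(-1/88) = 43/88 ≈ 0.48864)
y = 33 (y = 11*3 = 33)
f = -23 (f = -24 + 1 = -23)
x(h) = 43/(88*h)
y*x(f) = 33*((43/88)/(-23)) = 33*((43/88)*(-1/23)) = 33*(-43/2024) = -129/184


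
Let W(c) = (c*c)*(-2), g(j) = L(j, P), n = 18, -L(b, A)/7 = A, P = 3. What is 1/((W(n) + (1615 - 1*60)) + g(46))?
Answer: 1/886 ≈ 0.0011287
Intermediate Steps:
L(b, A) = -7*A
g(j) = -21 (g(j) = -7*3 = -21)
W(c) = -2*c² (W(c) = c²*(-2) = -2*c²)
1/((W(n) + (1615 - 1*60)) + g(46)) = 1/((-2*18² + (1615 - 1*60)) - 21) = 1/((-2*324 + (1615 - 60)) - 21) = 1/((-648 + 1555) - 21) = 1/(907 - 21) = 1/886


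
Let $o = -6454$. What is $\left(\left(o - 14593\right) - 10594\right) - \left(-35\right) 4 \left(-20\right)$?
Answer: $-34441$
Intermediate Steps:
$\left(\left(o - 14593\right) - 10594\right) - \left(-35\right) 4 \left(-20\right) = \left(\left(-6454 - 14593\right) - 10594\right) - \left(-35\right) 4 \left(-20\right) = \left(-21047 - 10594\right) - \left(-140\right) \left(-20\right) = -31641 - 2800 = -34441$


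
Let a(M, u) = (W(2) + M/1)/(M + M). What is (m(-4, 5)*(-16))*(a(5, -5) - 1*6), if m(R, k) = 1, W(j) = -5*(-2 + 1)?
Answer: 80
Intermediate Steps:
W(j) = 5 (W(j) = -5*(-1) = 5)
a(M, u) = (5 + M)/(2*M) (a(M, u) = (5 + M/1)/(M + M) = (5 + M*1)/((2*M)) = (5 + M)*(1/(2*M)) = (5 + M)/(2*M))
(m(-4, 5)*(-16))*(a(5, -5) - 1*6) = (1*(-16))*((1/2)*(5 + 5)/5 - 1*6) = -16*((1/2)*(1/5)*10 - 6) = -16*(1 - 6) = -16*(-5) = 80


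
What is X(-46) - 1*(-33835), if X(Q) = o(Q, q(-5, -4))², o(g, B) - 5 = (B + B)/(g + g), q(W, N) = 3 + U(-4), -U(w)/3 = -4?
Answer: 71641085/2116 ≈ 33857.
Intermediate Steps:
U(w) = 12 (U(w) = -3*(-4) = 12)
q(W, N) = 15 (q(W, N) = 3 + 12 = 15)
o(g, B) = 5 + B/g (o(g, B) = 5 + (B + B)/(g + g) = 5 + (2*B)/((2*g)) = 5 + (2*B)*(1/(2*g)) = 5 + B/g)
X(Q) = (5 + 15/Q)²
X(-46) - 1*(-33835) = 25*(3 - 46)²/(-46)² - 1*(-33835) = 25*(1/2116)*(-43)² + 33835 = 25*(1/2116)*1849 + 33835 = 46225/2116 + 33835 = 71641085/2116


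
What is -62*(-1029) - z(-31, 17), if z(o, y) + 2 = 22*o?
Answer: 64482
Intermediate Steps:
z(o, y) = -2 + 22*o
-62*(-1029) - z(-31, 17) = -62*(-1029) - (-2 + 22*(-31)) = 63798 - (-2 - 682) = 63798 - 1*(-684) = 63798 + 684 = 64482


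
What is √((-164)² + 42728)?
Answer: 6*√1934 ≈ 263.86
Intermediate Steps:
√((-164)² + 42728) = √(26896 + 42728) = √69624 = 6*√1934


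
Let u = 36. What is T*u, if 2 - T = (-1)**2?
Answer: 36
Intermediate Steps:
T = 1 (T = 2 - 1*(-1)**2 = 2 - 1*1 = 2 - 1 = 1)
T*u = 1*36 = 36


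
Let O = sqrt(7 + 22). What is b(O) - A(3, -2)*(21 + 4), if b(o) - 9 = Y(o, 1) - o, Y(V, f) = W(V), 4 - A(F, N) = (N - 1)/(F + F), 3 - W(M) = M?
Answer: -201/2 - 2*sqrt(29) ≈ -111.27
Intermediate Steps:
W(M) = 3 - M
A(F, N) = 4 - (-1 + N)/(2*F) (A(F, N) = 4 - (N - 1)/(F + F) = 4 - (-1 + N)/(2*F))
Y(V, f) = 3 - V
O = sqrt(29) ≈ 5.3852
b(o) = 12 - 2*o (b(o) = 9 + ((3 - o) - o) = 9 + (3 - 2*o) = 12 - 2*o)
b(O) - A(3, -2)*(21 + 4) = (12 - 2*sqrt(29)) - (1/2)*(1 - 1*(-2) + 8*3)/3*(21 + 4) = (12 - 2*sqrt(29)) - (1/2)*(1/3)*(1 + 2 + 24)*25 = (12 - 2*sqrt(29)) - (1/2)*(1/3)*27*25 = (12 - 2*sqrt(29)) - 9*25/2 = (12 - 2*sqrt(29)) - 1*225/2 = (12 - 2*sqrt(29)) - 225/2 = -201/2 - 2*sqrt(29)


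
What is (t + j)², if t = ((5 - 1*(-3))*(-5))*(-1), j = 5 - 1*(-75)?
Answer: 14400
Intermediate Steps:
j = 80 (j = 5 + 75 = 80)
t = 40 (t = ((5 + 3)*(-5))*(-1) = (8*(-5))*(-1) = -40*(-1) = 40)
(t + j)² = (40 + 80)² = 120² = 14400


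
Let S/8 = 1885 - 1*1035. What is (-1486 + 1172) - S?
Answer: -7114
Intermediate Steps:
S = 6800 (S = 8*(1885 - 1*1035) = 8*(1885 - 1035) = 8*850 = 6800)
(-1486 + 1172) - S = (-1486 + 1172) - 1*6800 = -314 - 6800 = -7114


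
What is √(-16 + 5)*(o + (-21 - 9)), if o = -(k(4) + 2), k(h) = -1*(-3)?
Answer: -35*I*√11 ≈ -116.08*I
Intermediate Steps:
k(h) = 3
o = -5 (o = -(3 + 2) = -1*5 = -5)
√(-16 + 5)*(o + (-21 - 9)) = √(-16 + 5)*(-5 + (-21 - 9)) = √(-11)*(-5 - 30) = (I*√11)*(-35) = -35*I*√11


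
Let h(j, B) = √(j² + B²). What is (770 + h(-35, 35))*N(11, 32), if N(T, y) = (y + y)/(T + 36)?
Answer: 49280/47 + 2240*√2/47 ≈ 1115.9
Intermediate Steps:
N(T, y) = 2*y/(36 + T) (N(T, y) = (2*y)/(36 + T) = 2*y/(36 + T))
h(j, B) = √(B² + j²)
(770 + h(-35, 35))*N(11, 32) = (770 + √(35² + (-35)²))*(2*32/(36 + 11)) = (770 + √(1225 + 1225))*(2*32/47) = (770 + √2450)*(2*32*(1/47)) = (770 + 35*√2)*(64/47) = 49280/47 + 2240*√2/47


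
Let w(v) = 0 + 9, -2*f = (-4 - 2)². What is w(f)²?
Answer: 81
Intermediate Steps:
f = -18 (f = -(-4 - 2)²/2 = -½*(-6)² = -½*36 = -18)
w(v) = 9
w(f)² = 9² = 81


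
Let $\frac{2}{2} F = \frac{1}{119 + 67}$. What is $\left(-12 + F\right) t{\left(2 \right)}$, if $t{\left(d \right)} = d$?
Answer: $- \frac{2231}{93} \approx -23.989$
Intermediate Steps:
$F = \frac{1}{186}$ ($F = \frac{1}{119 + 67} = \frac{1}{186} \approx 0.0053763$)
$\left(-12 + F\right) t{\left(2 \right)} = \left(-12 + \frac{1}{186}\right) 2 = \left(- \frac{2231}{186}\right) 2 = - \frac{2231}{93}$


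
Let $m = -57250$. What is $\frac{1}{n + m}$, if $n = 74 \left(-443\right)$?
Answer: $- \frac{1}{90032} \approx -1.1107 \cdot 10^{-5}$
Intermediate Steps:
$n = -32782$
$\frac{1}{n + m} = \frac{1}{-32782 - 57250} = \frac{1}{-90032} = - \frac{1}{90032}$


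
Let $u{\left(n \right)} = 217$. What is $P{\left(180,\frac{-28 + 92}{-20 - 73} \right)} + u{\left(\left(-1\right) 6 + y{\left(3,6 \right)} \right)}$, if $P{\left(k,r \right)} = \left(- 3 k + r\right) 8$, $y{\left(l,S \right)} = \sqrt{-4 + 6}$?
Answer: $- \frac{382091}{93} \approx -4108.5$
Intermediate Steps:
$y{\left(l,S \right)} = \sqrt{2}$
$P{\left(k,r \right)} = - 24 k + 8 r$ ($P{\left(k,r \right)} = \left(r - 3 k\right) 8 = - 24 k + 8 r$)
$P{\left(180,\frac{-28 + 92}{-20 - 73} \right)} + u{\left(\left(-1\right) 6 + y{\left(3,6 \right)} \right)} = \left(\left(-24\right) 180 + 8 \frac{-28 + 92}{-20 - 73}\right) + 217 = \left(-4320 + 8 \frac{64}{-93}\right) + 217 = \left(-4320 + 8 \cdot 64 \left(- \frac{1}{93}\right)\right) + 217 = \left(-4320 + 8 \left(- \frac{64}{93}\right)\right) + 217 = \left(-4320 - \frac{512}{93}\right) + 217 = - \frac{402272}{93} + 217 = - \frac{382091}{93}$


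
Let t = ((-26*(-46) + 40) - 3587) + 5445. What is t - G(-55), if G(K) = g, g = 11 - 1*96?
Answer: 3179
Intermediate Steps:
g = -85 (g = 11 - 96 = -85)
G(K) = -85
t = 3094 (t = ((1196 + 40) - 3587) + 5445 = (1236 - 3587) + 5445 = -2351 + 5445 = 3094)
t - G(-55) = 3094 - 1*(-85) = 3094 + 85 = 3179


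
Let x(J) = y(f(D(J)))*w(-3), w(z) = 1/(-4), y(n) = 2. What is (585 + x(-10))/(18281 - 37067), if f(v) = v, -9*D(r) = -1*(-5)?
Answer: -1169/37572 ≈ -0.031114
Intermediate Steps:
D(r) = -5/9 (D(r) = -(-1)*(-5)/9 = -⅑*5 = -5/9)
w(z) = -¼
x(J) = -½ (x(J) = 2*(-¼) = -½)
(585 + x(-10))/(18281 - 37067) = (585 - ½)/(18281 - 37067) = (1169/2)/(-18786) = (1169/2)*(-1/18786) = -1169/37572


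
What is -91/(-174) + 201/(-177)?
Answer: -6289/10266 ≈ -0.61261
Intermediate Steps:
-91/(-174) + 201/(-177) = -91*(-1/174) + 201*(-1/177) = 91/174 - 67/59 = -6289/10266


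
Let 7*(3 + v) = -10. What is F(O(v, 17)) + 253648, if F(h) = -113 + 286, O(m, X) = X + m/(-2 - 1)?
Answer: 253821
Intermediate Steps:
v = -31/7 (v = -3 + (⅐)*(-10) = -3 - 10/7 = -31/7 ≈ -4.4286)
O(m, X) = X - m/3 (O(m, X) = X + m/(-3) = X + m*(-⅓) = X - m/3)
F(h) = 173
F(O(v, 17)) + 253648 = 173 + 253648 = 253821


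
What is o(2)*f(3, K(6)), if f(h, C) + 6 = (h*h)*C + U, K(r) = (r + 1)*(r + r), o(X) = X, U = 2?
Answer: 1504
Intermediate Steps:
K(r) = 2*r*(1 + r) (K(r) = (1 + r)*(2*r) = 2*r*(1 + r))
f(h, C) = -4 + C*h² (f(h, C) = -6 + ((h*h)*C + 2) = -6 + (h²*C + 2) = -6 + (C*h² + 2) = -6 + (2 + C*h²) = -4 + C*h²)
o(2)*f(3, K(6)) = 2*(-4 + (2*6*(1 + 6))*3²) = 2*(-4 + (2*6*7)*9) = 2*(-4 + 84*9) = 2*(-4 + 756) = 2*752 = 1504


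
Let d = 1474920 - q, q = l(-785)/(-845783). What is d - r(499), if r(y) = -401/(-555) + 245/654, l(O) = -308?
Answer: 110248609798319/74748930 ≈ 1.4749e+6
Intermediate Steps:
q = 308/845783 (q = -308/(-845783) = -308*(-1/845783) = 308/845783 ≈ 0.00036416)
d = 1247462262052/845783 (d = 1474920 - 1*308/845783 = 1474920 - 308/845783 = 1247462262052/845783 ≈ 1.4749e+6)
r(y) = 132743/120990 (r(y) = -401*(-1/555) + 245*(1/654) = 401/555 + 245/654 = 132743/120990)
d - r(499) = 1247462262052/845783 - 1*132743/120990 = 1247462262052/845783 - 132743/120990 = 110248609798319/74748930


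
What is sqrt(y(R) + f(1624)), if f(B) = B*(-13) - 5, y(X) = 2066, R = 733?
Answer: I*sqrt(19051) ≈ 138.03*I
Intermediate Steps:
f(B) = -5 - 13*B (f(B) = -13*B - 5 = -5 - 13*B)
sqrt(y(R) + f(1624)) = sqrt(2066 + (-5 - 13*1624)) = sqrt(2066 + (-5 - 21112)) = sqrt(2066 - 21117) = sqrt(-19051) = I*sqrt(19051)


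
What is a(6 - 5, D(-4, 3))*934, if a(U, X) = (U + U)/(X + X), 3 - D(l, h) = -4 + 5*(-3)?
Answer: 467/11 ≈ 42.455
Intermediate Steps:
D(l, h) = 22 (D(l, h) = 3 - (-4 + 5*(-3)) = 3 - (-4 - 15) = 3 - 1*(-19) = 3 + 19 = 22)
a(U, X) = U/X (a(U, X) = (2*U)/((2*X)) = (2*U)*(1/(2*X)) = U/X)
a(6 - 5, D(-4, 3))*934 = ((6 - 5)/22)*934 = (1*(1/22))*934 = (1/22)*934 = 467/11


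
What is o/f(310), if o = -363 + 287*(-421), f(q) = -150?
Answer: 12119/15 ≈ 807.93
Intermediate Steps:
o = -121190 (o = -363 - 120827 = -121190)
o/f(310) = -121190/(-150) = -121190*(-1/150) = 12119/15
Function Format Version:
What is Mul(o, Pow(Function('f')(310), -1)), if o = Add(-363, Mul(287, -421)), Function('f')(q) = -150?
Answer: Rational(12119, 15) ≈ 807.93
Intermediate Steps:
o = -121190 (o = Add(-363, -120827) = -121190)
Mul(o, Pow(Function('f')(310), -1)) = Mul(-121190, Pow(-150, -1)) = Mul(-121190, Rational(-1, 150)) = Rational(12119, 15)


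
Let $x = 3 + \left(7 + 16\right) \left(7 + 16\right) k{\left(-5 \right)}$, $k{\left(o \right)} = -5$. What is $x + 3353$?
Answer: $711$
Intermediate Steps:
$x = -2642$ ($x = 3 + \left(7 + 16\right) \left(7 + 16\right) \left(-5\right) = 3 + 23 \cdot 23 \left(-5\right) = 3 + 529 \left(-5\right) = 3 - 2645 = -2642$)
$x + 3353 = -2642 + 3353 = 711$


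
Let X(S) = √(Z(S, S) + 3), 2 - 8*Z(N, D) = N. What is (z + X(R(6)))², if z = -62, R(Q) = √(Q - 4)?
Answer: (248 - √2*√(26 - √2))²/16 ≈ 3629.7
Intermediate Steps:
R(Q) = √(-4 + Q)
Z(N, D) = ¼ - N/8
X(S) = √(13/4 - S/8) (X(S) = √((¼ - S/8) + 3) = √(13/4 - S/8))
(z + X(R(6)))² = (-62 + √(52 - 2*√(-4 + 6))/4)² = (-62 + √(52 - 2*√2)/4)²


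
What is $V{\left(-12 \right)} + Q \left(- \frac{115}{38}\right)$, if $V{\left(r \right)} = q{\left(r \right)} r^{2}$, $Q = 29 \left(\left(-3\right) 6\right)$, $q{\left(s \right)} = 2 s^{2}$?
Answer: $\frac{817983}{19} \approx 43052.0$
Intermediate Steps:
$Q = -522$ ($Q = 29 \left(-18\right) = -522$)
$V{\left(r \right)} = 2 r^{4}$ ($V{\left(r \right)} = 2 r^{2} r^{2} = 2 r^{4}$)
$V{\left(-12 \right)} + Q \left(- \frac{115}{38}\right) = 2 \left(-12\right)^{4} - 522 \left(- \frac{115}{38}\right) = 2 \cdot 20736 - 522 \left(\left(-115\right) \frac{1}{38}\right) = 41472 - - \frac{30015}{19} = 41472 + \frac{30015}{19} = \frac{817983}{19}$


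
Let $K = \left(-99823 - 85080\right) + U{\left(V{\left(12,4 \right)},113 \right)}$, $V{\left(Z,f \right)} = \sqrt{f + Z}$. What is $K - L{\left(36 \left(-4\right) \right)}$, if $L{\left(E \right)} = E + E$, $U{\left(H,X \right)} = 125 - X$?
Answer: $-184603$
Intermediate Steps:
$V{\left(Z,f \right)} = \sqrt{Z + f}$
$L{\left(E \right)} = 2 E$
$K = -184891$ ($K = \left(-99823 - 85080\right) + \left(125 - 113\right) = -184903 + \left(125 - 113\right) = -184903 + 12 = -184891$)
$K - L{\left(36 \left(-4\right) \right)} = -184891 - 2 \cdot 36 \left(-4\right) = -184891 - 2 \left(-144\right) = -184891 - -288 = -184891 + 288 = -184603$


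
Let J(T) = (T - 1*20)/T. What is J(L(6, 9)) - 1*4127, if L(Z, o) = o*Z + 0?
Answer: -111412/27 ≈ -4126.4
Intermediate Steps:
L(Z, o) = Z*o (L(Z, o) = Z*o + 0 = Z*o)
J(T) = (-20 + T)/T (J(T) = (T - 20)/T = (-20 + T)/T)
J(L(6, 9)) - 1*4127 = (-20 + 6*9)/((6*9)) - 1*4127 = (-20 + 54)/54 - 4127 = (1/54)*34 - 4127 = 17/27 - 4127 = -111412/27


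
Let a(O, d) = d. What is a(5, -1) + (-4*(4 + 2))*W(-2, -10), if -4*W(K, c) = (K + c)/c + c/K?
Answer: 181/5 ≈ 36.200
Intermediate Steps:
W(K, c) = -c/(4*K) - (K + c)/(4*c) (W(K, c) = -((K + c)/c + c/K)/4 = -(c/K + (K + c)/c)/4 = -c/(4*K) - (K + c)/(4*c))
a(5, -1) + (-4*(4 + 2))*W(-2, -10) = -1 + (-4*(4 + 2))*(-¼ - ¼*(-2)/(-10) - ¼*(-10)/(-2)) = -1 + (-4*6)*(-¼ - ¼*(-2)*(-⅒) - ¼*(-10)*(-½)) = -1 - 24*(-¼ - 1/20 - 5/4) = -1 - 24*(-31/20) = -1 + 186/5 = 181/5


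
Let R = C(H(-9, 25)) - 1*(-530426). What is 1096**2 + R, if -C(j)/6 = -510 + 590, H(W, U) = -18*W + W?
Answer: 1731162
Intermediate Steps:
H(W, U) = -17*W
C(j) = -480 (C(j) = -6*(-510 + 590) = -6*80 = -480)
R = 529946 (R = -480 - 1*(-530426) = -480 + 530426 = 529946)
1096**2 + R = 1096**2 + 529946 = 1201216 + 529946 = 1731162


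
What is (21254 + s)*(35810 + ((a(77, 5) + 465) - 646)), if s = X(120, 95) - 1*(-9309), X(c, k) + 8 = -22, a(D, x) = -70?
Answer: 1085722947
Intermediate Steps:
X(c, k) = -30 (X(c, k) = -8 - 22 = -30)
s = 9279 (s = -30 - 1*(-9309) = -30 + 9309 = 9279)
(21254 + s)*(35810 + ((a(77, 5) + 465) - 646)) = (21254 + 9279)*(35810 + ((-70 + 465) - 646)) = 30533*(35810 + (395 - 646)) = 30533*(35810 - 251) = 30533*35559 = 1085722947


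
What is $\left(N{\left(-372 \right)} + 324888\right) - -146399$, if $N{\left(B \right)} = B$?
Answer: $470915$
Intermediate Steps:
$\left(N{\left(-372 \right)} + 324888\right) - -146399 = \left(-372 + 324888\right) - -146399 = 324516 + 146399 = 470915$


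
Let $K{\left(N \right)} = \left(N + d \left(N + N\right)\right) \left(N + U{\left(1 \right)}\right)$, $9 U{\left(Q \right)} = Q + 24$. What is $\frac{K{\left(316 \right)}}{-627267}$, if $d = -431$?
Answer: $\frac{260195348}{1881801} \approx 138.27$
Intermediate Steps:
$U{\left(Q \right)} = \frac{8}{3} + \frac{Q}{9}$ ($U{\left(Q \right)} = \frac{Q + 24}{9} = \frac{24 + Q}{9} = \frac{8}{3} + \frac{Q}{9}$)
$K{\left(N \right)} = - 861 N \left(\frac{25}{9} + N\right)$ ($K{\left(N \right)} = \left(N - 431 \left(N + N\right)\right) \left(N + \left(\frac{8}{3} + \frac{1}{9} \cdot 1\right)\right) = \left(N - 431 \cdot 2 N\right) \left(N + \left(\frac{8}{3} + \frac{1}{9}\right)\right) = \left(N - 862 N\right) \left(N + \frac{25}{9}\right) = - 861 N \left(\frac{25}{9} + N\right)$)
$\frac{K{\left(316 \right)}}{-627267} = \frac{\frac{287}{3} \cdot 316 \left(-25 - 2844\right)}{-627267} = \frac{287}{3} \cdot 316 \left(-25 - 2844\right) \left(- \frac{1}{627267}\right) = \frac{287}{3} \cdot 316 \left(-2869\right) \left(- \frac{1}{627267}\right) = \left(- \frac{260195348}{3}\right) \left(- \frac{1}{627267}\right) = \frac{260195348}{1881801}$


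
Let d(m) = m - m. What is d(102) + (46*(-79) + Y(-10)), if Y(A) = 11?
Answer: -3623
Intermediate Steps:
d(m) = 0
d(102) + (46*(-79) + Y(-10)) = 0 + (46*(-79) + 11) = 0 + (-3634 + 11) = 0 - 3623 = -3623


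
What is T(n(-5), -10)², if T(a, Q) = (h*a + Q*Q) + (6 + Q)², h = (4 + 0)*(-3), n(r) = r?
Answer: 30976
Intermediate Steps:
h = -12 (h = 4*(-3) = -12)
T(a, Q) = Q² + (6 + Q)² - 12*a (T(a, Q) = (-12*a + Q*Q) + (6 + Q)² = (-12*a + Q²) + (6 + Q)² = (Q² - 12*a) + (6 + Q)² = Q² + (6 + Q)² - 12*a)
T(n(-5), -10)² = ((-10)² + (6 - 10)² - 12*(-5))² = (100 + (-4)² + 60)² = (100 + 16 + 60)² = 176² = 30976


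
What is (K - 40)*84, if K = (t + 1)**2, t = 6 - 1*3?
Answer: -2016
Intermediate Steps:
t = 3 (t = 6 - 3 = 3)
K = 16 (K = (3 + 1)**2 = 4**2 = 16)
(K - 40)*84 = (16 - 40)*84 = -24*84 = -2016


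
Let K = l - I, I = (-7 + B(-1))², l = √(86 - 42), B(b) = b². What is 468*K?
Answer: -16848 + 936*√11 ≈ -13744.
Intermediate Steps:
l = 2*√11 (l = √44 = 2*√11 ≈ 6.6332)
I = 36 (I = (-7 + (-1)²)² = (-7 + 1)² = (-6)² = 36)
K = -36 + 2*√11 (K = 2*√11 - 1*36 = 2*√11 - 36 = -36 + 2*√11 ≈ -29.367)
468*K = 468*(-36 + 2*√11) = -16848 + 936*√11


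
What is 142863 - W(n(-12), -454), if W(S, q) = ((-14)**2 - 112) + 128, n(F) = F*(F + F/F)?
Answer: 142651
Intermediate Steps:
n(F) = F*(1 + F) (n(F) = F*(F + 1) = F*(1 + F))
W(S, q) = 212 (W(S, q) = (196 - 112) + 128 = 84 + 128 = 212)
142863 - W(n(-12), -454) = 142863 - 1*212 = 142863 - 212 = 142651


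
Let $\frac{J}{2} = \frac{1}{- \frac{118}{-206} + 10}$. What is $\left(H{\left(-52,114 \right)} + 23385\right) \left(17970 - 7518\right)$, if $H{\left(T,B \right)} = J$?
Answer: $\frac{88725184964}{363} \approx 2.4442 \cdot 10^{8}$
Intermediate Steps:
$J = \frac{206}{1089}$ ($J = \frac{2}{- \frac{118}{-206} + 10} = \frac{2}{\left(-118\right) \left(- \frac{1}{206}\right) + 10} = \frac{2}{\frac{59}{103} + 10} = \frac{2}{\frac{1089}{103}} = 2 \cdot \frac{103}{1089} = \frac{206}{1089} \approx 0.18916$)
$H{\left(T,B \right)} = \frac{206}{1089}$
$\left(H{\left(-52,114 \right)} + 23385\right) \left(17970 - 7518\right) = \left(\frac{206}{1089} + 23385\right) \left(17970 - 7518\right) = \frac{25466471}{1089} \cdot 10452 = \frac{88725184964}{363}$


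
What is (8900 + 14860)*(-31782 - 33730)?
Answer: -1556565120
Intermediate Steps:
(8900 + 14860)*(-31782 - 33730) = 23760*(-65512) = -1556565120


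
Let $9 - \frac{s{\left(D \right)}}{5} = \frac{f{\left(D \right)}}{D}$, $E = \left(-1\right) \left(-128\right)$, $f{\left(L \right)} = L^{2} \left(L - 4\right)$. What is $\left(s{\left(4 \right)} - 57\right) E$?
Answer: $-1536$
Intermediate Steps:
$f{\left(L \right)} = L^{2} \left(-4 + L\right)$
$E = 128$
$s{\left(D \right)} = 45 - 5 D \left(-4 + D\right)$ ($s{\left(D \right)} = 45 - 5 \frac{D^{2} \left(-4 + D\right)}{D} = 45 - 5 D \left(-4 + D\right)$)
$\left(s{\left(4 \right)} - 57\right) E = \left(\left(45 - 20 \left(-4 + 4\right)\right) - 57\right) 128 = \left(\left(45 - 20 \cdot 0\right) - 57\right) 128 = \left(\left(45 + 0\right) - 57\right) 128 = \left(45 - 57\right) 128 = \left(-12\right) 128 = -1536$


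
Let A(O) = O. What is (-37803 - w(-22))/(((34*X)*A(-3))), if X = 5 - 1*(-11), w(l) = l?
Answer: 37781/1632 ≈ 23.150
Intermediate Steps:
X = 16 (X = 5 + 11 = 16)
(-37803 - w(-22))/(((34*X)*A(-3))) = (-37803 - 1*(-22))/(((34*16)*(-3))) = (-37803 + 22)/((544*(-3))) = -37781/(-1632) = -37781*(-1/1632) = 37781/1632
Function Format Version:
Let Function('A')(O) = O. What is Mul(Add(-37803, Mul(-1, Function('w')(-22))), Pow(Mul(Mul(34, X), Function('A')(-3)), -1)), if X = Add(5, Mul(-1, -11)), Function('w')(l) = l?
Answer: Rational(37781, 1632) ≈ 23.150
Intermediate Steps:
X = 16 (X = Add(5, 11) = 16)
Mul(Add(-37803, Mul(-1, Function('w')(-22))), Pow(Mul(Mul(34, X), Function('A')(-3)), -1)) = Mul(Add(-37803, Mul(-1, -22)), Pow(Mul(Mul(34, 16), -3), -1)) = Mul(Add(-37803, 22), Pow(Mul(544, -3), -1)) = Mul(-37781, Pow(-1632, -1)) = Mul(-37781, Rational(-1, 1632)) = Rational(37781, 1632)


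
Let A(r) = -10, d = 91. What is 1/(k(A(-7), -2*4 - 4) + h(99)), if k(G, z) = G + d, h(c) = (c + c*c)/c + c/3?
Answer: 1/214 ≈ 0.0046729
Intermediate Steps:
h(c) = c/3 + (c + c**2)/c (h(c) = (c + c**2)/c + c*(1/3) = (c + c**2)/c + c/3 = c/3 + (c + c**2)/c)
k(G, z) = 91 + G (k(G, z) = G + 91 = 91 + G)
1/(k(A(-7), -2*4 - 4) + h(99)) = 1/((91 - 10) + (1 + (4/3)*99)) = 1/(81 + (1 + 132)) = 1/(81 + 133) = 1/214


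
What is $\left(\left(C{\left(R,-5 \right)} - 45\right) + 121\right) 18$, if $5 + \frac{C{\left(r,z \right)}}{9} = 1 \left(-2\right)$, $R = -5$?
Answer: $234$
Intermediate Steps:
$C{\left(r,z \right)} = -63$ ($C{\left(r,z \right)} = -45 + 9 \cdot 1 \left(-2\right) = -45 + 9 \left(-2\right) = -45 - 18 = -63$)
$\left(\left(C{\left(R,-5 \right)} - 45\right) + 121\right) 18 = \left(\left(-63 - 45\right) + 121\right) 18 = \left(-108 + 121\right) 18 = 13 \cdot 18 = 234$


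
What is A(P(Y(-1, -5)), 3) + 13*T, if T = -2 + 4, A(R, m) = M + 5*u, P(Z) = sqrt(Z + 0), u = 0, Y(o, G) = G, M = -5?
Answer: 21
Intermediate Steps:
P(Z) = sqrt(Z)
A(R, m) = -5 (A(R, m) = -5 + 5*0 = -5 + 0 = -5)
T = 2
A(P(Y(-1, -5)), 3) + 13*T = -5 + 13*2 = -5 + 26 = 21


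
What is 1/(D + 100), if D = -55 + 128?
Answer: 1/173 ≈ 0.0057803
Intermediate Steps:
D = 73
1/(D + 100) = 1/(73 + 100) = 1/173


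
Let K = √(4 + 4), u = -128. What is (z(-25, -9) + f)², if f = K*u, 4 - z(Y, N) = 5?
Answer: 131073 + 512*√2 ≈ 1.3180e+5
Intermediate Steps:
z(Y, N) = -1 (z(Y, N) = 4 - 1*5 = 4 - 5 = -1)
K = 2*√2 (K = √8 = 2*√2 ≈ 2.8284)
f = -256*√2 (f = (2*√2)*(-128) = -256*√2 ≈ -362.04)
(z(-25, -9) + f)² = (-1 - 256*√2)²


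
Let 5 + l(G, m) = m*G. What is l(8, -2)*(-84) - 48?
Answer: 1716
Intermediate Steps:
l(G, m) = -5 + G*m (l(G, m) = -5 + m*G = -5 + G*m)
l(8, -2)*(-84) - 48 = (-5 + 8*(-2))*(-84) - 48 = (-5 - 16)*(-84) - 48 = -21*(-84) - 48 = 1764 - 48 = 1716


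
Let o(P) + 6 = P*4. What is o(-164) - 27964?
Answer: -28626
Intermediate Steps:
o(P) = -6 + 4*P (o(P) = -6 + P*4 = -6 + 4*P)
o(-164) - 27964 = (-6 + 4*(-164)) - 27964 = (-6 - 656) - 27964 = -662 - 27964 = -28626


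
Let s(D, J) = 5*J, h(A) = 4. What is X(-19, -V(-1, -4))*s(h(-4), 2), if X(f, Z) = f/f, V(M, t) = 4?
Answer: 10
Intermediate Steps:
X(f, Z) = 1
X(-19, -V(-1, -4))*s(h(-4), 2) = 1*(5*2) = 1*10 = 10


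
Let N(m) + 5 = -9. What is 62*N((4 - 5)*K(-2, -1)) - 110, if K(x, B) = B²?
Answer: -978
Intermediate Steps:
N(m) = -14 (N(m) = -5 - 9 = -14)
62*N((4 - 5)*K(-2, -1)) - 110 = 62*(-14) - 110 = -868 - 110 = -978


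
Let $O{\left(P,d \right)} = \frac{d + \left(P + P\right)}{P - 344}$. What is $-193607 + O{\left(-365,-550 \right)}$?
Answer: $- \frac{137266083}{709} \approx -1.9361 \cdot 10^{5}$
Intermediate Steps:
$O{\left(P,d \right)} = \frac{d + 2 P}{-344 + P}$
$-193607 + O{\left(-365,-550 \right)} = -193607 + \frac{-550 + 2 \left(-365\right)}{-344 - 365} = -193607 + \frac{-550 - 730}{-709} = -193607 - - \frac{1280}{709} = -193607 + \frac{1280}{709} = - \frac{137266083}{709}$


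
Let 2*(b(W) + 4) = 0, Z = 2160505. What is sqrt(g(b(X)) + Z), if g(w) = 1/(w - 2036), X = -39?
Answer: sqrt(2247789401490)/1020 ≈ 1469.9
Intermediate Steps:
b(W) = -4 (b(W) = -4 + (1/2)*0 = -4 + 0 = -4)
g(w) = 1/(-2036 + w)
sqrt(g(b(X)) + Z) = sqrt(1/(-2036 - 4) + 2160505) = sqrt(1/(-2040) + 2160505) = sqrt(-1/2040 + 2160505) = sqrt(4407430199/2040) = sqrt(2247789401490)/1020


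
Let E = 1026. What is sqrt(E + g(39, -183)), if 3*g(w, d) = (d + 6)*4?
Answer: sqrt(790) ≈ 28.107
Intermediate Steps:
g(w, d) = 8 + 4*d/3 (g(w, d) = ((d + 6)*4)/3 = ((6 + d)*4)/3 = (24 + 4*d)/3 = 8 + 4*d/3)
sqrt(E + g(39, -183)) = sqrt(1026 + (8 + (4/3)*(-183))) = sqrt(1026 + (8 - 244)) = sqrt(1026 - 236) = sqrt(790)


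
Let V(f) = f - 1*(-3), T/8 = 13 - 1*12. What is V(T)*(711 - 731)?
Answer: -220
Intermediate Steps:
T = 8 (T = 8*(13 - 1*12) = 8*(13 - 12) = 8*1 = 8)
V(f) = 3 + f (V(f) = f + 3 = 3 + f)
V(T)*(711 - 731) = (3 + 8)*(711 - 731) = 11*(-20) = -220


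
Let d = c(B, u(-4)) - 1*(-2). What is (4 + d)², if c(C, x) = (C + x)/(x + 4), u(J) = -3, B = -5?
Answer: 4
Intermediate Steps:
c(C, x) = (C + x)/(4 + x)
d = -6 (d = (-5 - 3)/(4 - 3) - 1*(-2) = -8/1 + 2 = 1*(-8) + 2 = -8 + 2 = -6)
(4 + d)² = (4 - 6)² = (-2)² = 4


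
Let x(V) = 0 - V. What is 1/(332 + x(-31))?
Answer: 1/363 ≈ 0.0027548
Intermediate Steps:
x(V) = -V
1/(332 + x(-31)) = 1/(332 - 1*(-31)) = 1/(332 + 31) = 1/363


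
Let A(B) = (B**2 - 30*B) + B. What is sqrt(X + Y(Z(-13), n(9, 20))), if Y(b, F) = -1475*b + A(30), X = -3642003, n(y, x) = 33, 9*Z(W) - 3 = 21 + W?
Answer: I*sqrt(32793982)/3 ≈ 1908.9*I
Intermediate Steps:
Z(W) = 8/3 + W/9 (Z(W) = 1/3 + (21 + W)/9 = 1/3 + (7/3 + W/9) = 8/3 + W/9)
A(B) = B**2 - 29*B
Y(b, F) = 30 - 1475*b (Y(b, F) = -1475*b + 30*(-29 + 30) = -1475*b + 30*1 = -1475*b + 30 = 30 - 1475*b)
sqrt(X + Y(Z(-13), n(9, 20))) = sqrt(-3642003 + (30 - 1475*(8/3 + (1/9)*(-13)))) = sqrt(-3642003 + (30 - 1475*(8/3 - 13/9))) = sqrt(-3642003 + (30 - 1475*11/9)) = sqrt(-3642003 + (30 - 16225/9)) = sqrt(-3642003 - 15955/9) = sqrt(-32793982/9) = I*sqrt(32793982)/3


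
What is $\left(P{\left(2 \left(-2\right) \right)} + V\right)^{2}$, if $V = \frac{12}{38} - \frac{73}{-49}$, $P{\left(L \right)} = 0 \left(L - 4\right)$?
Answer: $\frac{2825761}{866761} \approx 3.2601$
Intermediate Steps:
$P{\left(L \right)} = 0$ ($P{\left(L \right)} = 0 \left(-4 + L\right) = 0$)
$V = \frac{1681}{931}$ ($V = 12 \cdot \frac{1}{38} - - \frac{73}{49} = \frac{6}{19} + \frac{73}{49} = \frac{1681}{931} \approx 1.8056$)
$\left(P{\left(2 \left(-2\right) \right)} + V\right)^{2} = \left(0 + \frac{1681}{931}\right)^{2} = \left(\frac{1681}{931}\right)^{2} = \frac{2825761}{866761}$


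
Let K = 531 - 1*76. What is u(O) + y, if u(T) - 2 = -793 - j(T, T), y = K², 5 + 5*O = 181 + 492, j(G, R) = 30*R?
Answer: 202226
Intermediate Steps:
K = 455 (K = 531 - 76 = 455)
O = 668/5 (O = -1 + (181 + 492)/5 = -1 + (⅕)*673 = -1 + 673/5 = 668/5 ≈ 133.60)
y = 207025 (y = 455² = 207025)
u(T) = -791 - 30*T (u(T) = 2 + (-793 - 30*T) = -791 - 30*T)
u(O) + y = (-791 - 30*668/5) + 207025 = (-791 - 4008) + 207025 = -4799 + 207025 = 202226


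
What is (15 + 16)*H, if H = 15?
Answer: 465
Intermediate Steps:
(15 + 16)*H = (15 + 16)*15 = 31*15 = 465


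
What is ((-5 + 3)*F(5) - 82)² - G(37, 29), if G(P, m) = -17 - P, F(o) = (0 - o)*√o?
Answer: 7278 - 1640*√5 ≈ 3610.8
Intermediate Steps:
F(o) = -o^(3/2) (F(o) = (-o)*√o = -o^(3/2))
((-5 + 3)*F(5) - 82)² - G(37, 29) = ((-5 + 3)*(-5^(3/2)) - 82)² - (-17 - 1*37) = (-(-2)*5*√5 - 82)² - (-17 - 37) = (-(-10)*√5 - 82)² - 1*(-54) = (10*√5 - 82)² + 54 = (-82 + 10*√5)² + 54 = 54 + (-82 + 10*√5)²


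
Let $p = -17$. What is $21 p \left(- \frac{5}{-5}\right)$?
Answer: $-357$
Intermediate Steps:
$21 p \left(- \frac{5}{-5}\right) = 21 \left(-17\right) \left(- \frac{5}{-5}\right) = - 357 \left(\left(-5\right) \left(- \frac{1}{5}\right)\right) = \left(-357\right) 1 = -357$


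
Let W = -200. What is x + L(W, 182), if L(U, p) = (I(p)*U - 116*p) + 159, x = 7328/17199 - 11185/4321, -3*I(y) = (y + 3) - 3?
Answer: -655610807014/74316879 ≈ -8821.8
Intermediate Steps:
I(y) = -y/3 (I(y) = -((y + 3) - 3)/3 = -((3 + y) - 3)/3 = -y/3)
x = -160706527/74316879 (x = 7328*(1/17199) - 11185*1/4321 = 7328/17199 - 11185/4321 = -160706527/74316879 ≈ -2.1624)
L(U, p) = 159 - 116*p - U*p/3 (L(U, p) = ((-p/3)*U - 116*p) + 159 = (-U*p/3 - 116*p) + 159 = (-116*p - U*p/3) + 159 = 159 - 116*p - U*p/3)
x + L(W, 182) = -160706527/74316879 + (159 - 116*182 - ⅓*(-200)*182) = -160706527/74316879 + (159 - 21112 + 36400/3) = -160706527/74316879 - 26459/3 = -655610807014/74316879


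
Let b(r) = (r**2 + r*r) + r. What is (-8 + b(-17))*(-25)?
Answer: -13825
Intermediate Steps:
b(r) = r + 2*r**2 (b(r) = (r**2 + r**2) + r = 2*r**2 + r = r + 2*r**2)
(-8 + b(-17))*(-25) = (-8 - 17*(1 + 2*(-17)))*(-25) = (-8 - 17*(1 - 34))*(-25) = (-8 - 17*(-33))*(-25) = (-8 + 561)*(-25) = 553*(-25) = -13825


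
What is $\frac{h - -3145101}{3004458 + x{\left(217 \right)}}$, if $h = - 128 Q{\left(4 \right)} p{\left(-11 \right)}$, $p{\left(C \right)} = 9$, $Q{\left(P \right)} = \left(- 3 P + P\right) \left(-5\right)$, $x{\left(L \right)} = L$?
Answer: $\frac{3099021}{3004675} \approx 1.0314$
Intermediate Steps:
$Q{\left(P \right)} = 10 P$ ($Q{\left(P \right)} = - 2 P \left(-5\right) = 10 P$)
$h = -46080$ ($h = - 128 \cdot 10 \cdot 4 \cdot 9 = \left(-128\right) 40 \cdot 9 = \left(-5120\right) 9 = -46080$)
$\frac{h - -3145101}{3004458 + x{\left(217 \right)}} = \frac{-46080 - -3145101}{3004458 + 217} = \frac{-46080 + 3145101}{3004675} = 3099021 \cdot \frac{1}{3004675} = \frac{3099021}{3004675}$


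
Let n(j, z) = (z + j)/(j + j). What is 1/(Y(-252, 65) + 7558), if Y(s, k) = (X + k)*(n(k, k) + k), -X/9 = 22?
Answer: -1/1220 ≈ -0.00081967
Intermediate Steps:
X = -198 (X = -9*22 = -198)
n(j, z) = (j + z)/(2*j) (n(j, z) = (j + z)/((2*j)) = (j + z)*(1/(2*j)) = (j + z)/(2*j))
Y(s, k) = (1 + k)*(-198 + k) (Y(s, k) = (-198 + k)*((k + k)/(2*k) + k) = (-198 + k)*((2*k)/(2*k) + k) = (-198 + k)*(1 + k) = (1 + k)*(-198 + k))
1/(Y(-252, 65) + 7558) = 1/((-198 + 65² - 197*65) + 7558) = 1/((-198 + 4225 - 12805) + 7558) = 1/(-8778 + 7558) = 1/(-1220) = -1/1220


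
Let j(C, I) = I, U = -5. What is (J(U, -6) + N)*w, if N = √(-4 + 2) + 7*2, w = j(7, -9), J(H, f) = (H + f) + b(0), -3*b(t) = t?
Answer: -27 - 9*I*√2 ≈ -27.0 - 12.728*I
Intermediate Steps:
b(t) = -t/3
J(H, f) = H + f (J(H, f) = (H + f) - ⅓*0 = (H + f) + 0 = H + f)
w = -9
N = 14 + I*√2 (N = √(-2) + 14 = I*√2 + 14 = 14 + I*√2 ≈ 14.0 + 1.4142*I)
(J(U, -6) + N)*w = ((-5 - 6) + (14 + I*√2))*(-9) = (-11 + (14 + I*√2))*(-9) = (3 + I*√2)*(-9) = -27 - 9*I*√2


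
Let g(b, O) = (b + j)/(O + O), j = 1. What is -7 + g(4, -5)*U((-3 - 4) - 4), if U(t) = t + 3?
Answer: -3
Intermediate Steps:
U(t) = 3 + t
g(b, O) = (1 + b)/(2*O) (g(b, O) = (b + 1)/(O + O) = (1 + b)/((2*O)) = (1 + b)*(1/(2*O)) = (1 + b)/(2*O))
-7 + g(4, -5)*U((-3 - 4) - 4) = -7 + ((½)*(1 + 4)/(-5))*(3 + ((-3 - 4) - 4)) = -7 + ((½)*(-⅕)*5)*(3 + (-7 - 4)) = -7 - (3 - 11)/2 = -7 - ½*(-8) = -7 + 4 = -3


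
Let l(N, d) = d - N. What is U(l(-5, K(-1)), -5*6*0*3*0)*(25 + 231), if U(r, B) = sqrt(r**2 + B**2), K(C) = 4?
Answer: 2304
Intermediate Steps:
U(r, B) = sqrt(B**2 + r**2)
U(l(-5, K(-1)), -5*6*0*3*0)*(25 + 231) = sqrt((-5*6*0*3*0)**2 + (4 - 1*(-5))**2)*(25 + 231) = sqrt((-0*3*0)**2 + (4 + 5)**2)*256 = sqrt((-5*0*0)**2 + 9**2)*256 = sqrt((0*0)**2 + 81)*256 = sqrt(0**2 + 81)*256 = sqrt(0 + 81)*256 = sqrt(81)*256 = 9*256 = 2304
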